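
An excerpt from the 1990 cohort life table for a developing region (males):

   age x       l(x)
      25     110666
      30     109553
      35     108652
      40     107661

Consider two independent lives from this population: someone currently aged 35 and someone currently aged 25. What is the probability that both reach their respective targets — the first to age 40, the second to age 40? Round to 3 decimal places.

0.964

p₁ = l(40)/l(35) = 107661/108652 = 0.990879; p₂ = l(40)/l(25) = 107661/110666 = 0.972846.
P(both) = p₁ × p₂ = 0.990879 × 0.972846 = 0.963973.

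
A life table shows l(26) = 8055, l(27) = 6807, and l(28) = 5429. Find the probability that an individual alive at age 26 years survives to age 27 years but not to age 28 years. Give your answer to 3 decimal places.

0.171

This is the probability of reaching 27 but not 28, conditional on being alive at 26: (l(27) − l(28)) / l(26).
= (6807 − 5429) / 8055 = 1378 / 8055 = 0.171074.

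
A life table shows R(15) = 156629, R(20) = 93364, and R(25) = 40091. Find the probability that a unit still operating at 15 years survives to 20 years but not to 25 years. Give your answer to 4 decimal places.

This is the probability of reaching 20 but not 25, conditional on being operational at 15: (R(20) − R(25)) / R(15).
= (93364 − 40091) / 156629 = 53273 / 156629 = 0.340122.

0.3401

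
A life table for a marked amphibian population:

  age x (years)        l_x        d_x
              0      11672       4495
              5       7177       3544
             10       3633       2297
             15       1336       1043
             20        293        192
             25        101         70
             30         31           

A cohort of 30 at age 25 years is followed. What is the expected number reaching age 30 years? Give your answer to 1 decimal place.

9.2

The relevant probability is 31/101 = 0.306931.
Expected number = 30 × 0.306931 = 9.2.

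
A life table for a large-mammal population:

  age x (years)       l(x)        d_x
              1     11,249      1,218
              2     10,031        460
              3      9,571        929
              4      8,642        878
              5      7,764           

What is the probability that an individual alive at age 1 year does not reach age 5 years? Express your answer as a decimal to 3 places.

P(die before 5 | alive at 1) = 1 − l(5)/l(1) = 1 − 7,764/11,249 = (3,485)/11,249 = 0.309805.

0.310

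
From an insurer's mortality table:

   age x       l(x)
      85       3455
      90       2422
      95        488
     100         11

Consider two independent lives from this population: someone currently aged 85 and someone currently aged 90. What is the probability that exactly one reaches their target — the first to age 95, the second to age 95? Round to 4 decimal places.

p₁ = l(95)/l(85) = 488/3455 = 0.141245; p₂ = l(95)/l(90) = 488/2422 = 0.201486.
P(exactly one) = p₁(1−p₂) + (1−p₁)p₂ = 0.112786 + 0.173027 = 0.285813.

0.2858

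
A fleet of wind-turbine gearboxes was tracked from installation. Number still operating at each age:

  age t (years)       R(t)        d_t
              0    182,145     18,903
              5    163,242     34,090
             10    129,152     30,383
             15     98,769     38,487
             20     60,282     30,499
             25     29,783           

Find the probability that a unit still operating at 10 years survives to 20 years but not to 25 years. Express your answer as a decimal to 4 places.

0.2361

This is the probability of reaching 20 but not 25, conditional on being operational at 10: (R(20) − R(25)) / R(10).
= (60,282 − 29,783) / 129,152 = 30,499 / 129,152 = 0.236148.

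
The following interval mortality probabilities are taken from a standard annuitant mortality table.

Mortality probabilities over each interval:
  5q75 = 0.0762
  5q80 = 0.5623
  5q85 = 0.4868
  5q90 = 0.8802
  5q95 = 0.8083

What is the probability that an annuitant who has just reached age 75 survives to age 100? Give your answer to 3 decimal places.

0.005

The overall survival probability is (1 − 0.0762) × (1 − 0.5623) × (1 − 0.4868) × (1 − 0.8802) × (1 − 0.8083).
= 0.9238 × 0.4377 × 0.5132 × 0.1198 × 0.1917 = 0.004766.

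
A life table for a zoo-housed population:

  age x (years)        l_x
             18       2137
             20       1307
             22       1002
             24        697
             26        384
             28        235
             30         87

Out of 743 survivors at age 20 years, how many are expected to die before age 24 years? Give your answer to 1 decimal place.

The relevant probability is 1 − 697/1307 = 0.466718.
Expected number = 743 × 0.466718 = 346.8.

346.8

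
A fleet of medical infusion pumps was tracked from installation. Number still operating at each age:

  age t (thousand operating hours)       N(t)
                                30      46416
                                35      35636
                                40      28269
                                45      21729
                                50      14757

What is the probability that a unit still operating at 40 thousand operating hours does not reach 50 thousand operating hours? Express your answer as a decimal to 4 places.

P(fail before 50 | operational at 40) = 1 − N(50)/N(40) = 1 − 14757/28269 = (13512)/28269 = 0.477979.

0.4780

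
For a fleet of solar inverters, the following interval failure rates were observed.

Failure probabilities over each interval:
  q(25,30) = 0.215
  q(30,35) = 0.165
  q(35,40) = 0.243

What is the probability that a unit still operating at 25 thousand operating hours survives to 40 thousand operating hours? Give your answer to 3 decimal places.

0.496

The overall survival probability is (1 − 0.215) × (1 − 0.165) × (1 − 0.243).
= 0.785 × 0.835 × 0.757 = 0.496195.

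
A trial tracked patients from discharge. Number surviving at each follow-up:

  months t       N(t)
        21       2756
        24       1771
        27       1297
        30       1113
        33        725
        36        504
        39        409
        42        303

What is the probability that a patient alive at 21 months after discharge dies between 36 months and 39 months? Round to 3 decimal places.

0.034

This is the probability of reaching 36 but not 39, conditional on being alive at 21: (N(36) − N(39)) / N(21).
= (504 − 409) / 2756 = 95 / 2756 = 0.034470.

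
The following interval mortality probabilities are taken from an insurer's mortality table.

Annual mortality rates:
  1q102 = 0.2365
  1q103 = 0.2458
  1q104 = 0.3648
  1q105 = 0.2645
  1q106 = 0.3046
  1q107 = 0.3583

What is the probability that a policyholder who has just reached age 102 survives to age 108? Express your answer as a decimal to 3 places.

Survival from 102 to 108 is the product of surviving each interval: (1 − 0.2365) × (1 − 0.2458) × (1 − 0.3648) × (1 − 0.2645) × (1 − 0.3046) × (1 − 0.3583).
= 0.7635 × 0.7542 × 0.6352 × 0.7355 × 0.6954 × 0.6417 = 0.120048.

0.120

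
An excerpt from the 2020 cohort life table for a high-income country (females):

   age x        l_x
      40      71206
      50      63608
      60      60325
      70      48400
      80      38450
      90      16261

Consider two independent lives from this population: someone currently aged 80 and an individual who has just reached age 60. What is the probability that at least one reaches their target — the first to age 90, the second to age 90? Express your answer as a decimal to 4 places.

0.5785

p₁ = l_90/l_80 = 16261/38450 = 0.422913; p₂ = l_90/l_60 = 16261/60325 = 0.269557.
P(at least one) = 1 − (1−p₁)(1−p₂) = 1 − 0.577087 × 0.730443 = 0.578471.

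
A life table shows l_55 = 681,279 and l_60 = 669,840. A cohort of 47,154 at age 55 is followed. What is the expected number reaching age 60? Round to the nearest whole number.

46362

The relevant probability is 669,840/681,279 = 0.983210.
Expected number = 47,154 × 0.983210 = 46362.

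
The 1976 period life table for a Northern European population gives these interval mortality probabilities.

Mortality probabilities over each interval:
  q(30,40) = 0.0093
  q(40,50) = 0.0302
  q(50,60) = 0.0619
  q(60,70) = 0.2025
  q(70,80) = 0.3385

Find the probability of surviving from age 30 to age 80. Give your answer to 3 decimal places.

The overall survival probability is (1 − 0.0093) × (1 − 0.0302) × (1 − 0.0619) × (1 − 0.2025) × (1 − 0.3385).
= 0.9907 × 0.9698 × 0.9381 × 0.7975 × 0.6615 = 0.475482.

0.475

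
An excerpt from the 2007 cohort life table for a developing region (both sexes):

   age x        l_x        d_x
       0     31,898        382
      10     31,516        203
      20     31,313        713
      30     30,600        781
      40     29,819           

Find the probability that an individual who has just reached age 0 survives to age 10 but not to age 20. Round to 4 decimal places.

0.0064

This is the probability of reaching 10 but not 20, conditional on being alive at 0: (l_10 − l_20) / l_0.
= (31,516 − 31,313) / 31,898 = 203 / 31,898 = 0.006364.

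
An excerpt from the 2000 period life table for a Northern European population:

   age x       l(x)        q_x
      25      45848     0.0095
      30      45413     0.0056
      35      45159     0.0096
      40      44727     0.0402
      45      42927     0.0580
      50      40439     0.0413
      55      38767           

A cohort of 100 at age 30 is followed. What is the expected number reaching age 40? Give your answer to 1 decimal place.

98.5

The relevant probability is 44727/45413 = 0.984894.
Expected number = 100 × 0.984894 = 98.5.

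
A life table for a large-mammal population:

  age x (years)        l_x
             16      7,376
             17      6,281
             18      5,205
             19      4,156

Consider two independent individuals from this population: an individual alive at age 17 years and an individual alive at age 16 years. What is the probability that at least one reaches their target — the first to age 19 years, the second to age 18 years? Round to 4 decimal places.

0.9004

p₁ = l_19/l_17 = 4,156/6,281 = 0.661678; p₂ = l_18/l_16 = 5,205/7,376 = 0.705667.
P(at least one) = 1 − (1−p₁)(1−p₂) = 1 − 0.338322 × 0.294333 = 0.900421.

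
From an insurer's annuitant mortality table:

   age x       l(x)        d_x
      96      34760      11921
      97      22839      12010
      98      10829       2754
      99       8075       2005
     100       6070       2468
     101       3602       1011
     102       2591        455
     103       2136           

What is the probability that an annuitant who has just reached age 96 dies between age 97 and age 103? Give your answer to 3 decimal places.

This is the probability of reaching 97 but not 103, conditional on being alive at 96: (l(97) − l(103)) / l(96).
= (22839 − 2136) / 34760 = 20703 / 34760 = 0.595598.

0.596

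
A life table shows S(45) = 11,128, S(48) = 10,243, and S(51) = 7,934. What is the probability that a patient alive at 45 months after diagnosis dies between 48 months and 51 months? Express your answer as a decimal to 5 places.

This is the probability of reaching 48 but not 51, conditional on being alive at 45: (S(48) − S(51)) / S(45).
= (10,243 − 7,934) / 11,128 = 2,309 / 11,128 = 0.207495.

0.20749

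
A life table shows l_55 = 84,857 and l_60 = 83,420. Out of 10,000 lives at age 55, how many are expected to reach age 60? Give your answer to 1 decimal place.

The relevant probability is 83,420/84,857 = 0.983066.
Expected number = 10,000 × 0.983066 = 9830.7.

9830.7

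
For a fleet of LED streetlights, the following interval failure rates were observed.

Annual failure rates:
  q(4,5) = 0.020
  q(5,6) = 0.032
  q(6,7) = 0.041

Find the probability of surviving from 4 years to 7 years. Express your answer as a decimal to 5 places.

0.90975

Survival from 4 to 7 is the product of surviving each interval: (1 − 0.020) × (1 − 0.032) × (1 − 0.041).
= 0.980 × 0.968 × 0.959 = 0.909746.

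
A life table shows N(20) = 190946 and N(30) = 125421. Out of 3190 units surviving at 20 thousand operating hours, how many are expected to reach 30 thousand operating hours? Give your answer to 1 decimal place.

The relevant probability is 125421/190946 = 0.656840.
Expected number = 3190 × 0.656840 = 2095.3.

2095.3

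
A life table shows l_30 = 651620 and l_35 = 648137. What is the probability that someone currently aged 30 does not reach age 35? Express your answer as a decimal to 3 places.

0.005

P(die before 35 | alive at 30) = 1 − l_35/l_30 = 1 − 648137/651620 = (3483)/651620 = 0.005345.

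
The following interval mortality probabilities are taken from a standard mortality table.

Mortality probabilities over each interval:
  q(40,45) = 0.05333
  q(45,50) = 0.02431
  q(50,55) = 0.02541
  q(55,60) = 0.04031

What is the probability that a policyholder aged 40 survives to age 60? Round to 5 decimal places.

0.86390

Survival from 40 to 60 is the product of surviving each interval: (1 − 0.05333) × (1 − 0.02431) × (1 − 0.02541) × (1 − 0.04031).
= 0.94667 × 0.97569 × 0.97459 × 0.95969 = 0.863900.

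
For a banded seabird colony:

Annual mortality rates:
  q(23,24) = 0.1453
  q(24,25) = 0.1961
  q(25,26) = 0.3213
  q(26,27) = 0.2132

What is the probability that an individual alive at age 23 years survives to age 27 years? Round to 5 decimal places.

0.36691

Survival from 23 to 27 is the product of surviving each interval: (1 − 0.1453) × (1 − 0.1961) × (1 − 0.3213) × (1 − 0.2132).
= 0.8547 × 0.8039 × 0.6787 × 0.7868 = 0.366909.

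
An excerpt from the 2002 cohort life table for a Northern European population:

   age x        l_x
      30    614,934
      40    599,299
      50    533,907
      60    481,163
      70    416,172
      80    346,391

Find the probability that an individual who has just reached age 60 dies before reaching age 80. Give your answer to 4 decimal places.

P(die before 80 | alive at 60) = 1 − l_80/l_60 = 1 − 346,391/481,163 = (134,772)/481,163 = 0.280096.

0.2801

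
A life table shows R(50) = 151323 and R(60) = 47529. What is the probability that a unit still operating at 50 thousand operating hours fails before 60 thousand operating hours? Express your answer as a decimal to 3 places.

P(fail before 60 | operational at 50) = 1 − R(60)/R(50) = 1 − 47529/151323 = (103794)/151323 = 0.685910.

0.686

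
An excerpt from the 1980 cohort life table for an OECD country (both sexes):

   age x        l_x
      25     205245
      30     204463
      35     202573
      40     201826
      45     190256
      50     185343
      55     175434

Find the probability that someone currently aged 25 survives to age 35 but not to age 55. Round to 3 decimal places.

0.132

This is the probability of reaching 35 but not 55, conditional on being alive at 25: (l_35 − l_55) / l_25.
= (202573 − 175434) / 205245 = 27139 / 205245 = 0.132227.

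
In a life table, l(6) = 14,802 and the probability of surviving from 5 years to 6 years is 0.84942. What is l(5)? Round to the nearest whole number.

l(5) = l(6) / p = 14,802 / 0.84942 = 17426.

17426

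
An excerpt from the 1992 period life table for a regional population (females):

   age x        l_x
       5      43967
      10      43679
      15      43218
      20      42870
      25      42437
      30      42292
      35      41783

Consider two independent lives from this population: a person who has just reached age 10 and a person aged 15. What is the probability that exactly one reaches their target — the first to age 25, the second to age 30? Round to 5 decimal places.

0.04864

p₁ = l_25/l_10 = 42437/43679 = 0.971565; p₂ = l_30/l_15 = 42292/43218 = 0.978574.
P(exactly one) = p₁(1−p₂) + (1−p₁)p₂ = 0.020817 + 0.027826 = 0.048643.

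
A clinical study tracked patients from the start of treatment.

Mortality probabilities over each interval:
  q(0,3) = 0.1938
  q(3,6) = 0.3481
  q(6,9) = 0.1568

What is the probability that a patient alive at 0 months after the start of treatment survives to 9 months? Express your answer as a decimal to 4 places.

Chaining the interval survival probabilities: (1 − 0.1938) × (1 − 0.3481) × (1 − 0.1568).
= 0.8062 × 0.6519 × 0.8432 = 0.443154.

0.4432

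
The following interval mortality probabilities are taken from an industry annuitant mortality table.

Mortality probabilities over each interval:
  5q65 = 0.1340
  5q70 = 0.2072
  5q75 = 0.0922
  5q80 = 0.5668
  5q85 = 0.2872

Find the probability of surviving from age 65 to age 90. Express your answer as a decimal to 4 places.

0.1925

25p65 = (1 − 0.1340) × (1 − 0.2072) × (1 − 0.0922) × (1 − 0.5668) × (1 − 0.2872).
= 0.8660 × 0.7928 × 0.9078 × 0.4332 × 0.7128 = 0.192454.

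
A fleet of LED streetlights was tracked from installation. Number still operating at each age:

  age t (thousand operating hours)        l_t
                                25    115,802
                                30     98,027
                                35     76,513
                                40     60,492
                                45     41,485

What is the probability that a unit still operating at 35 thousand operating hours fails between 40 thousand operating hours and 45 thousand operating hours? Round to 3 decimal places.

0.248

This is the probability of reaching 40 but not 45, conditional on being operational at 35: (l_40 − l_45) / l_35.
= (60,492 − 41,485) / 76,513 = 19,007 / 76,513 = 0.248415.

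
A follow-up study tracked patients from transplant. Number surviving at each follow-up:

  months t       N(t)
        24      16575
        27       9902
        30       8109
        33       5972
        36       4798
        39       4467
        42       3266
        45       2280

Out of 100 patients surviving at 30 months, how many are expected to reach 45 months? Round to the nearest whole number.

28

The relevant probability is 2280/8109 = 0.281169.
Expected number = 100 × 0.281169 = 28.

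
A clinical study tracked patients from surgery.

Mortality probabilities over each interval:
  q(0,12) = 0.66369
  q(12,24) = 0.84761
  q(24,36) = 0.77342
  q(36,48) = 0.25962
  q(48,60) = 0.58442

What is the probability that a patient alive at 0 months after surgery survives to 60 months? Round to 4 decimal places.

Survival from 0 to 60 is the product of surviving each interval: (1 − 0.66369) × (1 − 0.84761) × (1 − 0.77342) × (1 − 0.25962) × (1 − 0.58442).
= 0.33631 × 0.15239 × 0.22658 × 0.74038 × 0.41558 = 0.003573.

0.0036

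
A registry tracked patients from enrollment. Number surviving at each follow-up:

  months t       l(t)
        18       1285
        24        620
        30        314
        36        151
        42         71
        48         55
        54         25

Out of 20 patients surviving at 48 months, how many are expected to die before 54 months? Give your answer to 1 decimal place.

The relevant probability is 1 − 25/55 = 0.545455.
Expected number = 20 × 0.545455 = 10.9.

10.9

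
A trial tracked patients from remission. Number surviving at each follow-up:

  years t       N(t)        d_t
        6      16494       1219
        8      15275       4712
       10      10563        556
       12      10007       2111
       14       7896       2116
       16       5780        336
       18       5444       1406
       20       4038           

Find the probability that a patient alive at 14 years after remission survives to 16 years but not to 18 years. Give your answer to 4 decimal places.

0.0426

This is the probability of reaching 16 but not 18, conditional on being alive at 14: (N(16) − N(18)) / N(14).
= (5780 − 5444) / 7896 = 336 / 7896 = 0.042553.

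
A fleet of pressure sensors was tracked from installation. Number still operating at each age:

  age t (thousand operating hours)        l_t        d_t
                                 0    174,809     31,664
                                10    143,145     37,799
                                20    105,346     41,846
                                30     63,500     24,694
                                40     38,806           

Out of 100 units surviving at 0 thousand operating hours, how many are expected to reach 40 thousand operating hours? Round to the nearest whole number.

The relevant probability is 38,806/174,809 = 0.221991.
Expected number = 100 × 0.221991 = 22.

22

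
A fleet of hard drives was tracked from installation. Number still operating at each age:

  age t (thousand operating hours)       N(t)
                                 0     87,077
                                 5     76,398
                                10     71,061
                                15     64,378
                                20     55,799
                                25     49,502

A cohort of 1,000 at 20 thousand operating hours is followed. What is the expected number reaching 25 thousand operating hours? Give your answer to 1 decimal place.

The relevant probability is 49,502/55,799 = 0.887149.
Expected number = 1,000 × 0.887149 = 887.1.

887.1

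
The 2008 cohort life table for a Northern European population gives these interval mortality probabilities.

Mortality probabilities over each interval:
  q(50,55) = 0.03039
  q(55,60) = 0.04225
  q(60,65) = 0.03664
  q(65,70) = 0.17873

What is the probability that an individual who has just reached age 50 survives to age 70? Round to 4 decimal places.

The overall survival probability is (1 − 0.03039) × (1 − 0.04225) × (1 − 0.03664) × (1 − 0.17873).
= 0.96961 × 0.95775 × 0.96336 × 0.82127 = 0.734723.

0.7347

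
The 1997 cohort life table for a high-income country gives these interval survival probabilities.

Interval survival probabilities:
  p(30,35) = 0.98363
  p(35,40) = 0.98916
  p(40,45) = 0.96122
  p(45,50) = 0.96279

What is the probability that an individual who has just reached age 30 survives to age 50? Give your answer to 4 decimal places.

P(survive 30→50) = 0.98363 × 0.98916 × 0.96122 × 0.96279.
= 0.900436.

0.9004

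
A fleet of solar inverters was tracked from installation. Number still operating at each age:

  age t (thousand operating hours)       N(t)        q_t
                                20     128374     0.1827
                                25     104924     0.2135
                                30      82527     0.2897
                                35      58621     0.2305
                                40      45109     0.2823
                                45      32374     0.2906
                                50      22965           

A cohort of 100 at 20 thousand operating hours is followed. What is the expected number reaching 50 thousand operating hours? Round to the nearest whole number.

The relevant probability is 22965/128374 = 0.178891.
Expected number = 100 × 0.178891 = 18.

18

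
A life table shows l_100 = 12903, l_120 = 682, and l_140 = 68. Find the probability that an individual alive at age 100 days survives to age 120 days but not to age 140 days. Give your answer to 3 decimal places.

This is the probability of reaching 120 but not 140, conditional on being alive at 100: (l_120 − l_140) / l_100.
= (682 − 68) / 12903 = 614 / 12903 = 0.047586.

0.048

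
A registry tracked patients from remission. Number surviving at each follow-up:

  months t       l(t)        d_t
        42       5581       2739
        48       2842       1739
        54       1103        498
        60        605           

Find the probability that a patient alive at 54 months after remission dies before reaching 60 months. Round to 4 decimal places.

P(die before 60 | alive at 54) = 1 − l(60)/l(54) = 1 − 605/1103 = (498)/1103 = 0.451496.

0.4515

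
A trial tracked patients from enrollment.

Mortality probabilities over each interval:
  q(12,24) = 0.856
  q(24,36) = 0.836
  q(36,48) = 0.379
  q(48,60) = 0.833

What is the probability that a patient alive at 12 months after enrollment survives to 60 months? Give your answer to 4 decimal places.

0.0024

The overall survival probability is (1 − 0.856) × (1 − 0.836) × (1 − 0.379) × (1 − 0.833).
= 0.144 × 0.164 × 0.621 × 0.167 = 0.002449.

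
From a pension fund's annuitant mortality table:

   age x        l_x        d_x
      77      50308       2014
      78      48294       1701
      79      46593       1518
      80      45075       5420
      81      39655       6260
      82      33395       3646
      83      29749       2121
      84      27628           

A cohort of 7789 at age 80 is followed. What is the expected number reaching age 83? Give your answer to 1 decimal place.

The relevant probability is 29749/45075 = 0.659989.
Expected number = 7789 × 0.659989 = 5140.7.

5140.7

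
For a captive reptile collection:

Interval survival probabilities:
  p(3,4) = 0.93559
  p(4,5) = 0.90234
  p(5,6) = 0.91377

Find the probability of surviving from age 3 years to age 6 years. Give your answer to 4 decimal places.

Survival from 3 to 6 is the product of surviving each interval: 0.93559 × 0.90234 × 0.91377.
= 0.771423.

0.7714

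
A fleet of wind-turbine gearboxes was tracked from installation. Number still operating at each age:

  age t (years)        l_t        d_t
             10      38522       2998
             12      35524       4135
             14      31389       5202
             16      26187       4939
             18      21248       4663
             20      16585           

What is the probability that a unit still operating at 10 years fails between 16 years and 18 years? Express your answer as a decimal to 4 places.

This is the probability of reaching 16 but not 18, conditional on being operational at 10: (l_16 − l_18) / l_10.
= (26187 − 21248) / 38522 = 4939 / 38522 = 0.128212.

0.1282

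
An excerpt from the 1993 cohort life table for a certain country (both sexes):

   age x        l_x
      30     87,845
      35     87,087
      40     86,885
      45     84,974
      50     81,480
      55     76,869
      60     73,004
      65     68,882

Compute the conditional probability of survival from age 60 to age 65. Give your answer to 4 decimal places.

The conditional survival probability is l_65/l_60 = 68,882/73,004 = 0.943537.

0.9435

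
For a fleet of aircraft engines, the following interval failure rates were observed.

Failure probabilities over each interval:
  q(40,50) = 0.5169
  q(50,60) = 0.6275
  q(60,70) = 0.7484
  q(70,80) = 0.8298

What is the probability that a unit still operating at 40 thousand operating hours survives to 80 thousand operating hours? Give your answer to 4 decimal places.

0.0077

P(survive 40→80) = (1 − 0.5169) × (1 − 0.6275) × (1 − 0.7484) × (1 − 0.8298).
= 0.4831 × 0.3725 × 0.2516 × 0.1702 = 0.007706.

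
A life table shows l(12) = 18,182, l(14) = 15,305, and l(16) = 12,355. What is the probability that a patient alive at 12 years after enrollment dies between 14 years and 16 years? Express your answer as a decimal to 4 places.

This is the probability of reaching 14 but not 16, conditional on being alive at 12: (l(14) − l(16)) / l(12).
= (15,305 − 12,355) / 18,182 = 2,950 / 18,182 = 0.162248.

0.1622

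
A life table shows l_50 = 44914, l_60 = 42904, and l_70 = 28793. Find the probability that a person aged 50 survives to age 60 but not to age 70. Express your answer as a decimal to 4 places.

We want 10|10q50 = (l_60 − l_70)/l_50.
This is the probability of reaching 60 but not 70, conditional on being alive at 50: (l_60 − l_70) / l_50.
= (42904 − 28793) / 44914 = 14111 / 44914 = 0.314178.

0.3142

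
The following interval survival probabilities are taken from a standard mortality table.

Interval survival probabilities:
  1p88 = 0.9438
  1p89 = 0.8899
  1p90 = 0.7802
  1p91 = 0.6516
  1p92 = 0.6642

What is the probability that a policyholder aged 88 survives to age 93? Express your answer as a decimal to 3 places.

0.284

Survival from 88 to 93 is the product of surviving each interval: 0.9438 × 0.8899 × 0.7802 × 0.6516 × 0.6642.
= 0.283601.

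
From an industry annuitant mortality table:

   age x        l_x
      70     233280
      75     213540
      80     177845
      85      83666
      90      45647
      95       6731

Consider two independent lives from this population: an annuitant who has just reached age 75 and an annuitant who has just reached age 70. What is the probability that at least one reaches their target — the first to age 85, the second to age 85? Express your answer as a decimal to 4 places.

p₁ = l_85/l_75 = 83666/213540 = 0.391805; p₂ = l_85/l_70 = 83666/233280 = 0.358651.
P(at least one) = 1 − (1−p₁)(1−p₂) = 1 − 0.608195 × 0.641349 = 0.609935.

0.6099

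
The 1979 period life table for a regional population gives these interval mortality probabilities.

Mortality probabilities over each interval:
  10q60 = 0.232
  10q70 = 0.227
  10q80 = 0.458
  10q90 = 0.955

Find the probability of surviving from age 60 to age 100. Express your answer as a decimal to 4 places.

0.0145

The overall survival probability is (1 − 0.232) × (1 − 0.227) × (1 − 0.458) × (1 − 0.955).
= 0.768 × 0.773 × 0.542 × 0.045 = 0.014479.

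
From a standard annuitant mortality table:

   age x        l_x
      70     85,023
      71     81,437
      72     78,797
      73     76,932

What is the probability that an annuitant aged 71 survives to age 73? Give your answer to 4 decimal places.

0.9447

We want 2p71 = l_73/l_71.
The conditional survival probability is l_73/l_71 = 76,932/81,437 = 0.944681.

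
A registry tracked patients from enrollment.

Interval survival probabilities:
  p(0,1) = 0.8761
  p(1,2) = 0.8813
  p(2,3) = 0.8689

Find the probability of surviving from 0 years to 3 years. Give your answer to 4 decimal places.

0.6709

Survival from 0 to 3 is the product of surviving each interval: 0.8761 × 0.8813 × 0.8689.
= 0.670884.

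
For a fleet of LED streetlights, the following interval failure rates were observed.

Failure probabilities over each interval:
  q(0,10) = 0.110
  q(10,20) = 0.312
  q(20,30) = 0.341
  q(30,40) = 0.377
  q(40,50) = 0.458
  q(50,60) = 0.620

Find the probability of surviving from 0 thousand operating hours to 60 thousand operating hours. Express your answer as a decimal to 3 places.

Chaining the interval survival probabilities: (1 − 0.110) × (1 − 0.312) × (1 − 0.341) × (1 − 0.377) × (1 − 0.458) × (1 − 0.620).
= 0.890 × 0.688 × 0.659 × 0.623 × 0.542 × 0.380 = 0.051777.

0.052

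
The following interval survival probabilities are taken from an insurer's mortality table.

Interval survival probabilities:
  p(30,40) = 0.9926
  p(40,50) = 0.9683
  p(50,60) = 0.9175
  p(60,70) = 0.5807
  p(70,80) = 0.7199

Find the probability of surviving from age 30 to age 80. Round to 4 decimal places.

0.3687

Survival from 30 to 80 is the product of surviving each interval: 0.9926 × 0.9683 × 0.9175 × 0.5807 × 0.7199.
= 0.368650.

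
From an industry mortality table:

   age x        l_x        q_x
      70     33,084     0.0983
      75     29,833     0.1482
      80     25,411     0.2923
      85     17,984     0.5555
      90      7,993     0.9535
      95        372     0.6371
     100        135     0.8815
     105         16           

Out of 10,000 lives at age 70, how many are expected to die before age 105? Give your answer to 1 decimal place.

9995.2

The relevant probability is 1 − 16/33,084 = 0.999516.
Expected number = 10,000 × 0.999516 = 9995.2.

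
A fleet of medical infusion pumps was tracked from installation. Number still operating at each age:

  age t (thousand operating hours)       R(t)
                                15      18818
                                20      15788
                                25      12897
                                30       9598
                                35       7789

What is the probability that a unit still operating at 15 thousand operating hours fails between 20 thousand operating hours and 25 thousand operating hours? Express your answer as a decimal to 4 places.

This is the probability of reaching 20 but not 25, conditional on being operational at 15: (R(20) − R(25)) / R(15).
= (15788 − 12897) / 18818 = 2891 / 18818 = 0.153630.

0.1536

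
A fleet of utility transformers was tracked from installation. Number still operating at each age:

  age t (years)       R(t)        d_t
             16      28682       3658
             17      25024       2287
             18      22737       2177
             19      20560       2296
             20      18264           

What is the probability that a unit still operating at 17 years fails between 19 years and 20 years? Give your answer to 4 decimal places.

This is the probability of reaching 19 but not 20, conditional on being operational at 17: (R(19) − R(20)) / R(17).
= (20560 − 18264) / 25024 = 2296 / 25024 = 0.091752.

0.0918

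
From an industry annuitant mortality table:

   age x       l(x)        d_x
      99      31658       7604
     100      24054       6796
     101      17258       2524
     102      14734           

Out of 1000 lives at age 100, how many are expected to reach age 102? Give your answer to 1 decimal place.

The relevant probability is 14734/24054 = 0.612538.
Expected number = 1000 × 0.612538 = 612.5.

612.5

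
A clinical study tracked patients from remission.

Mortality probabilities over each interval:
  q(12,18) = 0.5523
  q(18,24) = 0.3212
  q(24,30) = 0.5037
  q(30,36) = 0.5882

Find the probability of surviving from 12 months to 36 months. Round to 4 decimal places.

The overall survival probability is (1 − 0.5523) × (1 − 0.3212) × (1 − 0.5037) × (1 − 0.5882).
= 0.4477 × 0.6788 × 0.4963 × 0.4118 = 0.062110.

0.0621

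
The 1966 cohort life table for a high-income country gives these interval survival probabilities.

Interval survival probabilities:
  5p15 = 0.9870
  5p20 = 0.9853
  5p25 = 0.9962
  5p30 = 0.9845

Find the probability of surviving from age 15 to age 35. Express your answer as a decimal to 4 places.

0.9538

Survival from 15 to 35 is the product of surviving each interval: 0.9870 × 0.9853 × 0.9962 × 0.9845.
= 0.953779.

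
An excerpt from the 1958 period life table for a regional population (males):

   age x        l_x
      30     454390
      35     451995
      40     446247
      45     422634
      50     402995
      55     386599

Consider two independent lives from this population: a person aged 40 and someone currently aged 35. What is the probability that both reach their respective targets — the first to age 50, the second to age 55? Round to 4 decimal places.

p₁ = l_50/l_40 = 402995/446247 = 0.903076; p₂ = l_55/l_35 = 386599/451995 = 0.855317.
P(both) = p₁ × p₂ = 0.903076 × 0.855317 = 0.772416.

0.7724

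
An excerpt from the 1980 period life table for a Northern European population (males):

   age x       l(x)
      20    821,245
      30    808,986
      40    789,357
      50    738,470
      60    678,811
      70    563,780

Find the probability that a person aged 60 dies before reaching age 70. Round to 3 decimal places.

P(die before 70 | alive at 60) = 1 − l(70)/l(60) = 1 − 563,780/678,811 = (115,031)/678,811 = 0.169460.

0.169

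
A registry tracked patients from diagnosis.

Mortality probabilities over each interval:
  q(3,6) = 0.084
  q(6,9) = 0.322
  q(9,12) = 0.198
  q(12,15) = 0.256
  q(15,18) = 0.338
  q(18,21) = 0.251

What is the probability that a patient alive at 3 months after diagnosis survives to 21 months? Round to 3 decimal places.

0.184

Survival from 3 to 21 is the product of surviving each interval: (1 − 0.084) × (1 − 0.322) × (1 − 0.198) × (1 − 0.256) × (1 − 0.338) × (1 − 0.251).
= 0.916 × 0.678 × 0.802 × 0.744 × 0.662 × 0.749 = 0.183744.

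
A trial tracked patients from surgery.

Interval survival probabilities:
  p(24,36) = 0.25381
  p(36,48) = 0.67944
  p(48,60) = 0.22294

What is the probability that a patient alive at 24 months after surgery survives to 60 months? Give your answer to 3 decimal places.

Survival from 24 to 60 is the product of surviving each interval: 0.25381 × 0.67944 × 0.22294.
= 0.038446.

0.038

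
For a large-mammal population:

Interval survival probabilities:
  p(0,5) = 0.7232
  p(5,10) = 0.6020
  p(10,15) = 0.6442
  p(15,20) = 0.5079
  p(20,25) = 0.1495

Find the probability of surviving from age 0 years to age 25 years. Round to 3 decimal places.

0.021

Chaining the interval survival probabilities: 0.7232 × 0.6020 × 0.6442 × 0.5079 × 0.1495.
= 0.021296.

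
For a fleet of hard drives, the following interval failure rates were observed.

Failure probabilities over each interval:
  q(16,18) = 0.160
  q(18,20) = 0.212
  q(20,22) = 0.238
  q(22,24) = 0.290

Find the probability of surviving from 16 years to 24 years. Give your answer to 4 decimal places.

Chaining the interval survival probabilities: (1 − 0.160) × (1 − 0.212) × (1 − 0.238) × (1 − 0.290).
= 0.840 × 0.788 × 0.762 × 0.710 = 0.358112.

0.3581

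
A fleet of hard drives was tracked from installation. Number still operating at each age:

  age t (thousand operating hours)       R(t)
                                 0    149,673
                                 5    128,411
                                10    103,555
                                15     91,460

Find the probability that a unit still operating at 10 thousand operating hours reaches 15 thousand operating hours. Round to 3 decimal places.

0.883

The conditional survival probability is R(15)/R(10) = 91,460/103,555 = 0.883202.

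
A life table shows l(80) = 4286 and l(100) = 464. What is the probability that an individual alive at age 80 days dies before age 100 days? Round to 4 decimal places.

0.8917

P(die before 100 | alive at 80) = 1 − l(100)/l(80) = 1 − 464/4286 = (3822)/4286 = 0.891741.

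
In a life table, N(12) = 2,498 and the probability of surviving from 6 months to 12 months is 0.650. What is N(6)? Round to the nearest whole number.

N(6) = N(12) / p = 2,498 / 0.650 = 3843.

3843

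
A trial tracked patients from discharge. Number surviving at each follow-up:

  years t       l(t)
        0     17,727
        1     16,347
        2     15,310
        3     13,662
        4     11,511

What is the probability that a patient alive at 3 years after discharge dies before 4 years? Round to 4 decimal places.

P(die before 4 | alive at 3) = 1 − l(4)/l(3) = 1 − 11,511/13,662 = (2,151)/13,662 = 0.157444.

0.1574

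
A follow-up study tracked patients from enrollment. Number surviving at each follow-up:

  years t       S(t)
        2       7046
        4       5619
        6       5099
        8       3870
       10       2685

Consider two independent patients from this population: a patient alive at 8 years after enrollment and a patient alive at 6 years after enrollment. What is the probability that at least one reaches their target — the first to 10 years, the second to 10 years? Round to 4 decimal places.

p₁ = S(10)/S(8) = 2685/3870 = 0.693798; p₂ = S(10)/S(6) = 2685/5099 = 0.526574.
P(at least one) = 1 − (1−p₁)(1−p₂) = 1 − 0.306202 × 0.473426 = 0.855036.

0.8550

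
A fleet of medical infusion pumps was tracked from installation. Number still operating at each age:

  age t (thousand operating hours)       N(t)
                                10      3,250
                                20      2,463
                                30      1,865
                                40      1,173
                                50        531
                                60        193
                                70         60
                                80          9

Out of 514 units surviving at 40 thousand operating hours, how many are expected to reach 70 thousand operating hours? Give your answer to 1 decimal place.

The relevant probability is 60/1,173 = 0.051151.
Expected number = 514 × 0.051151 = 26.3.

26.3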